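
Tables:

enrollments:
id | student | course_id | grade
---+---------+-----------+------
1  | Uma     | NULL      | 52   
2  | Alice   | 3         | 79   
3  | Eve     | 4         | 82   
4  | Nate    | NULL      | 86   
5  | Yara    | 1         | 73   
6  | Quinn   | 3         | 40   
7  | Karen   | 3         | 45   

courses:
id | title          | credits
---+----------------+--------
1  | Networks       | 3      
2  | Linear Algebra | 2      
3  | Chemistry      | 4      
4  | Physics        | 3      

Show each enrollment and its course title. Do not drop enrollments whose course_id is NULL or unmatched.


LEFT JOIN keeps every row from enrollments (the left table); where course_id has no match in courses, the course columns become NULL. Walk through each enrollment:
  - enrollment 1 (Uma): course_id=NULL, no match -> kept with NULL
  - enrollment 2 (Alice): course_id=3 -> matches Chemistry
  - enrollment 3 (Eve): course_id=4 -> matches Physics
  - enrollment 4 (Nate): course_id=NULL, no match -> kept with NULL
  - enrollment 5 (Yara): course_id=1 -> matches Networks
  - enrollment 6 (Quinn): course_id=3 -> matches Chemistry
  - enrollment 7 (Karen): course_id=3 -> matches Chemistry
All 7 rows appear; 2 have NULL course.

SQL:
SELECT a.student, b.title AS course
FROM enrollments a
LEFT JOIN courses b ON a.course_id = b.id

Result:
student | course   
--------+----------
Uma     | NULL     
Alice   | Chemistry
Eve     | Physics  
Nate    | NULL     
Yara    | Networks 
Quinn   | Chemistry
Karen   | Chemistry


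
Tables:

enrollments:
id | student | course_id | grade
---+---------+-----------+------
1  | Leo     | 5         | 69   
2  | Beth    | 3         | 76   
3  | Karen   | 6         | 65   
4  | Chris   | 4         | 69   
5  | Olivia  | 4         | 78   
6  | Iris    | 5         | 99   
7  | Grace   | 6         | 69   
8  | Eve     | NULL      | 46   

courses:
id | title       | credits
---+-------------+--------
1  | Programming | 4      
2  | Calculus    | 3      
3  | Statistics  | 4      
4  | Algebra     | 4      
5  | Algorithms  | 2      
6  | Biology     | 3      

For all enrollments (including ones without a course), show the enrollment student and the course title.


LEFT JOIN keeps every row from enrollments (the left table); where course_id has no match in courses, the course columns become NULL. Walk through each enrollment:
  - enrollment 1 (Leo): course_id=5 -> matches Algorithms
  - enrollment 2 (Beth): course_id=3 -> matches Statistics
  - enrollment 3 (Karen): course_id=6 -> matches Biology
  - enrollment 4 (Chris): course_id=4 -> matches Algebra
  - enrollment 5 (Olivia): course_id=4 -> matches Algebra
  - enrollment 6 (Iris): course_id=5 -> matches Algorithms
  - enrollment 7 (Grace): course_id=6 -> matches Biology
  - enrollment 8 (Eve): course_id=NULL, no match -> kept with NULL
All 8 rows appear; 1 has NULL course.

SQL:
SELECT a.student, b.title AS course
FROM enrollments a
LEFT JOIN courses b ON a.course_id = b.id

Result:
student | course    
--------+-----------
Leo     | Algorithms
Beth    | Statistics
Karen   | Biology   
Chris   | Algebra   
Olivia  | Algebra   
Iris    | Algorithms
Grace   | Biology   
Eve     | NULL      


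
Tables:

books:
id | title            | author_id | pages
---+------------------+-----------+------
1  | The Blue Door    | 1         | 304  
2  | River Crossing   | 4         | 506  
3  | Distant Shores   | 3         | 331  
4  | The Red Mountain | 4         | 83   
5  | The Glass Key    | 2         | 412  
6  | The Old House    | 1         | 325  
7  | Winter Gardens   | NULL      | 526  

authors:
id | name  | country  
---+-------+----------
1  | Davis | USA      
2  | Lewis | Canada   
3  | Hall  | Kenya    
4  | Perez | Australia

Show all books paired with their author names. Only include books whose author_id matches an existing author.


INNER JOIN keeps only books rows whose author_id matches an id in authors. Walk through each book:
  - book 1 (The Blue Door): author_id=1 -> matches Davis
  - book 2 (River Crossing): author_id=4 -> matches Perez
  - book 3 (Distant Shores): author_id=3 -> matches Hall
  - book 4 (The Red Mountain): author_id=4 -> matches Perez
  - book 5 (The Glass Key): author_id=2 -> matches Lewis
  - book 6 (The Old House): author_id=1 -> matches Davis
  - book 7 (Winter Gardens): author_id=NULL, no match -> dropped
So 1 of 7 rows is dropped.

SQL:
SELECT a.title, b.name AS author
FROM books a
INNER JOIN authors b ON a.author_id = b.id

Result:
title            | author
-----------------+-------
The Blue Door    | Davis 
River Crossing   | Perez 
Distant Shores   | Hall  
The Red Mountain | Perez 
The Glass Key    | Lewis 
The Old House    | Davis 


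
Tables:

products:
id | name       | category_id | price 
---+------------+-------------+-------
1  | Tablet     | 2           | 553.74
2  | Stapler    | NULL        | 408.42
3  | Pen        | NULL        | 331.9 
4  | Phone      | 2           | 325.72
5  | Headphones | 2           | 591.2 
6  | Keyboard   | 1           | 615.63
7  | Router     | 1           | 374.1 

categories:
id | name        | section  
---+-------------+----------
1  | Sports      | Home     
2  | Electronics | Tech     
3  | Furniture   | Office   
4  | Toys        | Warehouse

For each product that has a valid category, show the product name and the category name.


INNER JOIN keeps only products rows whose category_id matches an id in categories. Walk through each product:
  - product 1 (Tablet): category_id=2 -> matches Electronics
  - product 2 (Stapler): category_id=NULL, no match -> dropped
  - product 3 (Pen): category_id=NULL, no match -> dropped
  - product 4 (Phone): category_id=2 -> matches Electronics
  - product 5 (Headphones): category_id=2 -> matches Electronics
  - product 6 (Keyboard): category_id=1 -> matches Sports
  - product 7 (Router): category_id=1 -> matches Sports
So 2 of 7 rows are dropped.

SQL:
SELECT a.name, b.name AS category
FROM products a
INNER JOIN categories b ON a.category_id = b.id

Result:
name       | category   
-----------+------------
Tablet     | Electronics
Phone      | Electronics
Headphones | Electronics
Keyboard   | Sports     
Router     | Sports     


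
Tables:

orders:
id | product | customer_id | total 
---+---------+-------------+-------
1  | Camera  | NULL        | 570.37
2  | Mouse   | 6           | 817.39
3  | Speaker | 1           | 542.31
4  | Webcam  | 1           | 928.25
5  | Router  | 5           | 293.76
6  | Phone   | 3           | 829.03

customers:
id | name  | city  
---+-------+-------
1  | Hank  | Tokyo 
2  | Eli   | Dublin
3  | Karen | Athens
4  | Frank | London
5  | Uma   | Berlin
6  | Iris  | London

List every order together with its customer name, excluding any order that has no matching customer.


INNER JOIN keeps only orders rows whose customer_id matches an id in customers. Walk through each order:
  - order 1 (Camera): customer_id=NULL, no match -> dropped
  - order 2 (Mouse): customer_id=6 -> matches Iris
  - order 3 (Speaker): customer_id=1 -> matches Hank
  - order 4 (Webcam): customer_id=1 -> matches Hank
  - order 5 (Router): customer_id=5 -> matches Uma
  - order 6 (Phone): customer_id=3 -> matches Karen
So 1 of 6 rows is dropped.

SQL:
SELECT a.product, b.name AS customer
FROM orders a
INNER JOIN customers b ON a.customer_id = b.id

Result:
product | customer
--------+---------
Mouse   | Iris    
Speaker | Hank    
Webcam  | Hank    
Router  | Uma     
Phone   | Karen   


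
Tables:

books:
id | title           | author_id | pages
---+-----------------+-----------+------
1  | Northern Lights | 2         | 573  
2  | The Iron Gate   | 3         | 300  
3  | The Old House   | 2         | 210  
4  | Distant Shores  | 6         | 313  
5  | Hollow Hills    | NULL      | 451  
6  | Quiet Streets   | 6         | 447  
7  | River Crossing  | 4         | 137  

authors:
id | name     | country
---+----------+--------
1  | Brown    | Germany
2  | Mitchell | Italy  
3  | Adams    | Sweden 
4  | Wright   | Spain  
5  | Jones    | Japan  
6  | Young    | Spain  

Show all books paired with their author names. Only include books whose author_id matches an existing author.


INNER JOIN keeps only books rows whose author_id matches an id in authors. Walk through each book:
  - book 1 (Northern Lights): author_id=2 -> matches Mitchell
  - book 2 (The Iron Gate): author_id=3 -> matches Adams
  - book 3 (The Old House): author_id=2 -> matches Mitchell
  - book 4 (Distant Shores): author_id=6 -> matches Young
  - book 5 (Hollow Hills): author_id=NULL, no match -> dropped
  - book 6 (Quiet Streets): author_id=6 -> matches Young
  - book 7 (River Crossing): author_id=4 -> matches Wright
So 1 of 7 rows is dropped.

SQL:
SELECT a.title, b.name AS author
FROM books a
INNER JOIN authors b ON a.author_id = b.id

Result:
title           | author  
----------------+---------
Northern Lights | Mitchell
The Iron Gate   | Adams   
The Old House   | Mitchell
Distant Shores  | Young   
Quiet Streets   | Young   
River Crossing  | Wright  


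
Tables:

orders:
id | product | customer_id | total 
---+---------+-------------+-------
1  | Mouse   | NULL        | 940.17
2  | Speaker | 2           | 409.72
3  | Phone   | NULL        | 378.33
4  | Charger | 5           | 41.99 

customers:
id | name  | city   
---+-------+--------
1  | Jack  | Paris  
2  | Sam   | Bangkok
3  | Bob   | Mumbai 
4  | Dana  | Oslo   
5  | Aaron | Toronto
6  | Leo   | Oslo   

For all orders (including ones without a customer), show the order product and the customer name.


LEFT JOIN keeps every row from orders (the left table); where customer_id has no match in customers, the customer columns become NULL. Walk through each order:
  - order 1 (Mouse): customer_id=NULL, no match -> kept with NULL
  - order 2 (Speaker): customer_id=2 -> matches Sam
  - order 3 (Phone): customer_id=NULL, no match -> kept with NULL
  - order 4 (Charger): customer_id=5 -> matches Aaron
All 4 rows appear; 2 have NULL customer.

SQL:
SELECT a.product, b.name AS customer
FROM orders a
LEFT JOIN customers b ON a.customer_id = b.id

Result:
product | customer
--------+---------
Mouse   | NULL    
Speaker | Sam     
Phone   | NULL    
Charger | Aaron   


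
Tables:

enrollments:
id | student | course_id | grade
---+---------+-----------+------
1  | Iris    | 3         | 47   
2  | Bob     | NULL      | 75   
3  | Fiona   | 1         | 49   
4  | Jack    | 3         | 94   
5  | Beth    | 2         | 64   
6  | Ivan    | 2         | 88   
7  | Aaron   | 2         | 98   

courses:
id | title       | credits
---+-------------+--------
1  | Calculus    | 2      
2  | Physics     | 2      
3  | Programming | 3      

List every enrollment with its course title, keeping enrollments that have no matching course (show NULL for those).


LEFT JOIN keeps every row from enrollments (the left table); where course_id has no match in courses, the course columns become NULL. Walk through each enrollment:
  - enrollment 1 (Iris): course_id=3 -> matches Programming
  - enrollment 2 (Bob): course_id=NULL, no match -> kept with NULL
  - enrollment 3 (Fiona): course_id=1 -> matches Calculus
  - enrollment 4 (Jack): course_id=3 -> matches Programming
  - enrollment 5 (Beth): course_id=2 -> matches Physics
  - enrollment 6 (Ivan): course_id=2 -> matches Physics
  - enrollment 7 (Aaron): course_id=2 -> matches Physics
All 7 rows appear; 1 has NULL course.

SQL:
SELECT a.student, b.title AS course
FROM enrollments a
LEFT JOIN courses b ON a.course_id = b.id

Result:
student | course     
--------+------------
Iris    | Programming
Bob     | NULL       
Fiona   | Calculus   
Jack    | Programming
Beth    | Physics    
Ivan    | Physics    
Aaron   | Physics    


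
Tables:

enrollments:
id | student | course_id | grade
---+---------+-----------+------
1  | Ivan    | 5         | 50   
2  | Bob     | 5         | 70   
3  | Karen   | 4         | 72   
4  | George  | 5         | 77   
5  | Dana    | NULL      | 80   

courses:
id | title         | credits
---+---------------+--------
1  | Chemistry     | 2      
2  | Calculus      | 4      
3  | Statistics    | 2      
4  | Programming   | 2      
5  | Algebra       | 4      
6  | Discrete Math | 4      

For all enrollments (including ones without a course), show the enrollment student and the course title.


LEFT JOIN keeps every row from enrollments (the left table); where course_id has no match in courses, the course columns become NULL. Walk through each enrollment:
  - enrollment 1 (Ivan): course_id=5 -> matches Algebra
  - enrollment 2 (Bob): course_id=5 -> matches Algebra
  - enrollment 3 (Karen): course_id=4 -> matches Programming
  - enrollment 4 (George): course_id=5 -> matches Algebra
  - enrollment 5 (Dana): course_id=NULL, no match -> kept with NULL
All 5 rows appear; 1 has NULL course.

SQL:
SELECT a.student, b.title AS course
FROM enrollments a
LEFT JOIN courses b ON a.course_id = b.id

Result:
student | course     
--------+------------
Ivan    | Algebra    
Bob     | Algebra    
Karen   | Programming
George  | Algebra    
Dana    | NULL       


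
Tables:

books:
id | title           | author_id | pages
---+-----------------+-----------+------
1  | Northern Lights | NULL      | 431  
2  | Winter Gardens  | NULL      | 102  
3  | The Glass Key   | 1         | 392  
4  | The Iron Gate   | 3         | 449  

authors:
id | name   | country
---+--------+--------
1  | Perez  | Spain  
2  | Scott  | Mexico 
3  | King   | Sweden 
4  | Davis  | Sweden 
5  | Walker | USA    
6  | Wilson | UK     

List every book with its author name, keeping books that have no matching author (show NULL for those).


LEFT JOIN keeps every row from books (the left table); where author_id has no match in authors, the author columns become NULL. Walk through each book:
  - book 1 (Northern Lights): author_id=NULL, no match -> kept with NULL
  - book 2 (Winter Gardens): author_id=NULL, no match -> kept with NULL
  - book 3 (The Glass Key): author_id=1 -> matches Perez
  - book 4 (The Iron Gate): author_id=3 -> matches King
All 4 rows appear; 2 have NULL author.

SQL:
SELECT a.title, b.name AS author
FROM books a
LEFT JOIN authors b ON a.author_id = b.id

Result:
title           | author
----------------+-------
Northern Lights | NULL  
Winter Gardens  | NULL  
The Glass Key   | Perez 
The Iron Gate   | King  


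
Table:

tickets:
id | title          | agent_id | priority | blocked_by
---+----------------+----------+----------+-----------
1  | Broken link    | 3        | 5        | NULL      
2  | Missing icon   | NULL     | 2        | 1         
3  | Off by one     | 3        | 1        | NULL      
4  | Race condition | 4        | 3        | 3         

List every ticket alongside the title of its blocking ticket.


This is a self-join: tickets is joined to a second copy of itself, matching each row's blocked_by to another row's id. Use LEFT JOIN so rows with blocked_by=NULL are kept.
  - ticket 1 (Broken link): blocked_by=NULL -> NULL
  - ticket 2 (Missing icon): blocked_by=1 -> Broken link
  - ticket 3 (Off by one): blocked_by=NULL -> NULL
  - ticket 4 (Race condition): blocked_by=3 -> Off by one

SQL:
SELECT a.title AS item, b.title AS blocked_by
FROM tickets a
LEFT JOIN tickets b ON a.blocked_by = b.id

Result:
item           | blocked_by 
---------------+------------
Broken link    | NULL       
Missing icon   | Broken link
Off by one     | NULL       
Race condition | Off by one 


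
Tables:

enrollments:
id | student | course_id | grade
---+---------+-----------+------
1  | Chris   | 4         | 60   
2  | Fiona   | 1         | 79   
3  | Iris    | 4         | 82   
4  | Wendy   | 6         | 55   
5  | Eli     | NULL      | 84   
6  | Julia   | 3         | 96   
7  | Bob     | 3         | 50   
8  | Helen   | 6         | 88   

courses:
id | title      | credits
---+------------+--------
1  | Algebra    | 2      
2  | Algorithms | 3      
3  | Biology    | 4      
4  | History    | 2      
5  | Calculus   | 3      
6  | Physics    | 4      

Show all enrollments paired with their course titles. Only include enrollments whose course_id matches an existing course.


INNER JOIN keeps only enrollments rows whose course_id matches an id in courses. Walk through each enrollment:
  - enrollment 1 (Chris): course_id=4 -> matches History
  - enrollment 2 (Fiona): course_id=1 -> matches Algebra
  - enrollment 3 (Iris): course_id=4 -> matches History
  - enrollment 4 (Wendy): course_id=6 -> matches Physics
  - enrollment 5 (Eli): course_id=NULL, no match -> dropped
  - enrollment 6 (Julia): course_id=3 -> matches Biology
  - enrollment 7 (Bob): course_id=3 -> matches Biology
  - enrollment 8 (Helen): course_id=6 -> matches Physics
So 1 of 8 rows is dropped.

SQL:
SELECT a.student, b.title AS course
FROM enrollments a
INNER JOIN courses b ON a.course_id = b.id

Result:
student | course 
--------+--------
Chris   | History
Fiona   | Algebra
Iris    | History
Wendy   | Physics
Julia   | Biology
Bob     | Biology
Helen   | Physics


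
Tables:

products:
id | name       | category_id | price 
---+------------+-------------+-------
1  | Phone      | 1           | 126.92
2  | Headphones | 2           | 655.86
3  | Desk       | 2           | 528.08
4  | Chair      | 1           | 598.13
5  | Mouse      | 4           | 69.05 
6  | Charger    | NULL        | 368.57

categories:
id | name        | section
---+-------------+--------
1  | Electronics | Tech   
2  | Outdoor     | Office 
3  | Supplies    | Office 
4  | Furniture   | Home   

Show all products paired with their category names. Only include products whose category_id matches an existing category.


INNER JOIN keeps only products rows whose category_id matches an id in categories. Walk through each product:
  - product 1 (Phone): category_id=1 -> matches Electronics
  - product 2 (Headphones): category_id=2 -> matches Outdoor
  - product 3 (Desk): category_id=2 -> matches Outdoor
  - product 4 (Chair): category_id=1 -> matches Electronics
  - product 5 (Mouse): category_id=4 -> matches Furniture
  - product 6 (Charger): category_id=NULL, no match -> dropped
So 1 of 6 rows is dropped.

SQL:
SELECT a.name, b.name AS category
FROM products a
INNER JOIN categories b ON a.category_id = b.id

Result:
name       | category   
-----------+------------
Phone      | Electronics
Headphones | Outdoor    
Desk       | Outdoor    
Chair      | Electronics
Mouse      | Furniture  


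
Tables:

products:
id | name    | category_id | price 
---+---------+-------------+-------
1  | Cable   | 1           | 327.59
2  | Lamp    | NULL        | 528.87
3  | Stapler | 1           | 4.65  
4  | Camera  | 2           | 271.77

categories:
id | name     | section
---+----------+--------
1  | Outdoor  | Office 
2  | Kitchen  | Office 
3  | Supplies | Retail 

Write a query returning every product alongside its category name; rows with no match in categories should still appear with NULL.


LEFT JOIN keeps every row from products (the left table); where category_id has no match in categories, the category columns become NULL. Walk through each product:
  - product 1 (Cable): category_id=1 -> matches Outdoor
  - product 2 (Lamp): category_id=NULL, no match -> kept with NULL
  - product 3 (Stapler): category_id=1 -> matches Outdoor
  - product 4 (Camera): category_id=2 -> matches Kitchen
All 4 rows appear; 1 has NULL category.

SQL:
SELECT a.name, b.name AS category
FROM products a
LEFT JOIN categories b ON a.category_id = b.id

Result:
name    | category
--------+---------
Cable   | Outdoor 
Lamp    | NULL    
Stapler | Outdoor 
Camera  | Kitchen 


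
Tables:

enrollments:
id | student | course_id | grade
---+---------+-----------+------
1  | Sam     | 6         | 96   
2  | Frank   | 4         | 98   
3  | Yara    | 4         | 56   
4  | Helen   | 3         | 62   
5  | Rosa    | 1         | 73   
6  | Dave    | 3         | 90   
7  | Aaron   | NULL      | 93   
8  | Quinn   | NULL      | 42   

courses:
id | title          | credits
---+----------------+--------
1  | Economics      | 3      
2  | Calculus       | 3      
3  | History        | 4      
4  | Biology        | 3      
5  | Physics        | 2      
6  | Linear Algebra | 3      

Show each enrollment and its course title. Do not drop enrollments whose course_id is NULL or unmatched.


LEFT JOIN keeps every row from enrollments (the left table); where course_id has no match in courses, the course columns become NULL. Walk through each enrollment:
  - enrollment 1 (Sam): course_id=6 -> matches Linear Algebra
  - enrollment 2 (Frank): course_id=4 -> matches Biology
  - enrollment 3 (Yara): course_id=4 -> matches Biology
  - enrollment 4 (Helen): course_id=3 -> matches History
  - enrollment 5 (Rosa): course_id=1 -> matches Economics
  - enrollment 6 (Dave): course_id=3 -> matches History
  - enrollment 7 (Aaron): course_id=NULL, no match -> kept with NULL
  - enrollment 8 (Quinn): course_id=NULL, no match -> kept with NULL
All 8 rows appear; 2 have NULL course.

SQL:
SELECT a.student, b.title AS course
FROM enrollments a
LEFT JOIN courses b ON a.course_id = b.id

Result:
student | course        
--------+---------------
Sam     | Linear Algebra
Frank   | Biology       
Yara    | Biology       
Helen   | History       
Rosa    | Economics     
Dave    | History       
Aaron   | NULL          
Quinn   | NULL          


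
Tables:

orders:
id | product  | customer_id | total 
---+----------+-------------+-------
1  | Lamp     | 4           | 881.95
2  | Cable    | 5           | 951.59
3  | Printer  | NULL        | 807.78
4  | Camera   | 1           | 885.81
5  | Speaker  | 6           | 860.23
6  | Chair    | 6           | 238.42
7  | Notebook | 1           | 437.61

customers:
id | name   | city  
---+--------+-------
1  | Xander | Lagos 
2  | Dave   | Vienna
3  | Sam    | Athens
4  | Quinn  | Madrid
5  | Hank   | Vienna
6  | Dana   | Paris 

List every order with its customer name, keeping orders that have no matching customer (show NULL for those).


LEFT JOIN keeps every row from orders (the left table); where customer_id has no match in customers, the customer columns become NULL. Walk through each order:
  - order 1 (Lamp): customer_id=4 -> matches Quinn
  - order 2 (Cable): customer_id=5 -> matches Hank
  - order 3 (Printer): customer_id=NULL, no match -> kept with NULL
  - order 4 (Camera): customer_id=1 -> matches Xander
  - order 5 (Speaker): customer_id=6 -> matches Dana
  - order 6 (Chair): customer_id=6 -> matches Dana
  - order 7 (Notebook): customer_id=1 -> matches Xander
All 7 rows appear; 1 has NULL customer.

SQL:
SELECT a.product, b.name AS customer
FROM orders a
LEFT JOIN customers b ON a.customer_id = b.id

Result:
product  | customer
---------+---------
Lamp     | Quinn   
Cable    | Hank    
Printer  | NULL    
Camera   | Xander  
Speaker  | Dana    
Chair    | Dana    
Notebook | Xander  


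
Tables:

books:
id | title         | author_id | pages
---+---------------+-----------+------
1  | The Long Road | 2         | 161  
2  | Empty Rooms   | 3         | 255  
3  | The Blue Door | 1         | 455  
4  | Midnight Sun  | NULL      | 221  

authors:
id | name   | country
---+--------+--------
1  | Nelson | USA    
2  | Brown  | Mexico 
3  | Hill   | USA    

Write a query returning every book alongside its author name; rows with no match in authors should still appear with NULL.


LEFT JOIN keeps every row from books (the left table); where author_id has no match in authors, the author columns become NULL. Walk through each book:
  - book 1 (The Long Road): author_id=2 -> matches Brown
  - book 2 (Empty Rooms): author_id=3 -> matches Hill
  - book 3 (The Blue Door): author_id=1 -> matches Nelson
  - book 4 (Midnight Sun): author_id=NULL, no match -> kept with NULL
All 4 rows appear; 1 has NULL author.

SQL:
SELECT a.title, b.name AS author
FROM books a
LEFT JOIN authors b ON a.author_id = b.id

Result:
title         | author
--------------+-------
The Long Road | Brown 
Empty Rooms   | Hill  
The Blue Door | Nelson
Midnight Sun  | NULL  


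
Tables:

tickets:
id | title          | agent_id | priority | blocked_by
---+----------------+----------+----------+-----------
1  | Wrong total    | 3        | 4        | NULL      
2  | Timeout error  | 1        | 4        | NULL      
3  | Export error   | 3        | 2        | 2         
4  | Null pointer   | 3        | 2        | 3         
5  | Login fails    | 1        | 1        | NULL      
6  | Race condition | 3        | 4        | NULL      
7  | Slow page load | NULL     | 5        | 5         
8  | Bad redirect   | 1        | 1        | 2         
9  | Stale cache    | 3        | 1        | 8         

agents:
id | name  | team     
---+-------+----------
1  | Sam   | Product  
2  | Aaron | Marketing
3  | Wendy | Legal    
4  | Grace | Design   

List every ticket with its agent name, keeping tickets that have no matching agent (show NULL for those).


LEFT JOIN keeps every row from tickets (the left table); where agent_id has no match in agents, the agent columns become NULL. Walk through each ticket:
  - ticket 1 (Wrong total): agent_id=3 -> matches Wendy
  - ticket 2 (Timeout error): agent_id=1 -> matches Sam
  - ticket 3 (Export error): agent_id=3 -> matches Wendy
  - ticket 4 (Null pointer): agent_id=3 -> matches Wendy
  - ticket 5 (Login fails): agent_id=1 -> matches Sam
  - ticket 6 (Race condition): agent_id=3 -> matches Wendy
  - ticket 7 (Slow page load): agent_id=NULL, no match -> kept with NULL
  - ticket 8 (Bad redirect): agent_id=1 -> matches Sam
  - ticket 9 (Stale cache): agent_id=3 -> matches Wendy
All 9 rows appear; 1 has NULL agent.

SQL:
SELECT a.title, b.name AS agent
FROM tickets a
LEFT JOIN agents b ON a.agent_id = b.id

Result:
title          | agent
---------------+------
Wrong total    | Wendy
Timeout error  | Sam  
Export error   | Wendy
Null pointer   | Wendy
Login fails    | Sam  
Race condition | Wendy
Slow page load | NULL 
Bad redirect   | Sam  
Stale cache    | Wendy


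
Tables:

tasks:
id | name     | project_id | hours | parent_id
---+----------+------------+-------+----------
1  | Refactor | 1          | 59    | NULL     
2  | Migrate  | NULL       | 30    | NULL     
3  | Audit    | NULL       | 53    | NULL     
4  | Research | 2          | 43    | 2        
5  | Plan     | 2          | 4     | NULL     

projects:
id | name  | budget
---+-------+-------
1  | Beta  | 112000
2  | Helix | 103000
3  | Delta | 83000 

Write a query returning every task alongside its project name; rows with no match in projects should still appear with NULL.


LEFT JOIN keeps every row from tasks (the left table); where project_id has no match in projects, the project columns become NULL. Walk through each task:
  - task 1 (Refactor): project_id=1 -> matches Beta
  - task 2 (Migrate): project_id=NULL, no match -> kept with NULL
  - task 3 (Audit): project_id=NULL, no match -> kept with NULL
  - task 4 (Research): project_id=2 -> matches Helix
  - task 5 (Plan): project_id=2 -> matches Helix
All 5 rows appear; 2 have NULL project.

SQL:
SELECT a.name, b.name AS project
FROM tasks a
LEFT JOIN projects b ON a.project_id = b.id

Result:
name     | project
---------+--------
Refactor | Beta   
Migrate  | NULL   
Audit    | NULL   
Research | Helix  
Plan     | Helix  


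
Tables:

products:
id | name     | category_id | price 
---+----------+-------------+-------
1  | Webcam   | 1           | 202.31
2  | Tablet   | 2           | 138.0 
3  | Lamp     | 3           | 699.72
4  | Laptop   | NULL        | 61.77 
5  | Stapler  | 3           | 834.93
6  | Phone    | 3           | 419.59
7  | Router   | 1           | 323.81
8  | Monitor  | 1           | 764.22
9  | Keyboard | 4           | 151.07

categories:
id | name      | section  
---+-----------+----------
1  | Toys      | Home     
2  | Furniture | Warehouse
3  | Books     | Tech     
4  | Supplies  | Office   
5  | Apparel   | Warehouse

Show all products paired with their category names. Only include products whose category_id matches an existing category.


INNER JOIN keeps only products rows whose category_id matches an id in categories. Walk through each product:
  - product 1 (Webcam): category_id=1 -> matches Toys
  - product 2 (Tablet): category_id=2 -> matches Furniture
  - product 3 (Lamp): category_id=3 -> matches Books
  - product 4 (Laptop): category_id=NULL, no match -> dropped
  - product 5 (Stapler): category_id=3 -> matches Books
  - product 6 (Phone): category_id=3 -> matches Books
  - product 7 (Router): category_id=1 -> matches Toys
  - product 8 (Monitor): category_id=1 -> matches Toys
  - product 9 (Keyboard): category_id=4 -> matches Supplies
So 1 of 9 rows is dropped.

SQL:
SELECT a.name, b.name AS category
FROM products a
INNER JOIN categories b ON a.category_id = b.id

Result:
name     | category 
---------+----------
Webcam   | Toys     
Tablet   | Furniture
Lamp     | Books    
Stapler  | Books    
Phone    | Books    
Router   | Toys     
Monitor  | Toys     
Keyboard | Supplies 


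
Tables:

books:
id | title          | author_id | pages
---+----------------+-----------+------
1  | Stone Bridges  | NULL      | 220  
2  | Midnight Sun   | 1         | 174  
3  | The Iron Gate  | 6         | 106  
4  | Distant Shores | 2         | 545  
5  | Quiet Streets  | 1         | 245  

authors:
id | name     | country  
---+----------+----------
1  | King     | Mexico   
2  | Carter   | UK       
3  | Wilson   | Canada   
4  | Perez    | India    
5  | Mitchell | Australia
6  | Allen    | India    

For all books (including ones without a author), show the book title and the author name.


LEFT JOIN keeps every row from books (the left table); where author_id has no match in authors, the author columns become NULL. Walk through each book:
  - book 1 (Stone Bridges): author_id=NULL, no match -> kept with NULL
  - book 2 (Midnight Sun): author_id=1 -> matches King
  - book 3 (The Iron Gate): author_id=6 -> matches Allen
  - book 4 (Distant Shores): author_id=2 -> matches Carter
  - book 5 (Quiet Streets): author_id=1 -> matches King
All 5 rows appear; 1 has NULL author.

SQL:
SELECT a.title, b.name AS author
FROM books a
LEFT JOIN authors b ON a.author_id = b.id

Result:
title          | author
---------------+-------
Stone Bridges  | NULL  
Midnight Sun   | King  
The Iron Gate  | Allen 
Distant Shores | Carter
Quiet Streets  | King  


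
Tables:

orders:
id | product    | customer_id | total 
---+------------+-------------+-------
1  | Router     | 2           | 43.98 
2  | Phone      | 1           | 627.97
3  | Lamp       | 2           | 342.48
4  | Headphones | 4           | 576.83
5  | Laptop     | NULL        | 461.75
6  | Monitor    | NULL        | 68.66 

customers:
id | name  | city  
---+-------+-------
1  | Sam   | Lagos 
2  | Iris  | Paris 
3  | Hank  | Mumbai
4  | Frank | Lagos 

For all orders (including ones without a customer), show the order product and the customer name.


LEFT JOIN keeps every row from orders (the left table); where customer_id has no match in customers, the customer columns become NULL. Walk through each order:
  - order 1 (Router): customer_id=2 -> matches Iris
  - order 2 (Phone): customer_id=1 -> matches Sam
  - order 3 (Lamp): customer_id=2 -> matches Iris
  - order 4 (Headphones): customer_id=4 -> matches Frank
  - order 5 (Laptop): customer_id=NULL, no match -> kept with NULL
  - order 6 (Monitor): customer_id=NULL, no match -> kept with NULL
All 6 rows appear; 2 have NULL customer.

SQL:
SELECT a.product, b.name AS customer
FROM orders a
LEFT JOIN customers b ON a.customer_id = b.id

Result:
product    | customer
-----------+---------
Router     | Iris    
Phone      | Sam     
Lamp       | Iris    
Headphones | Frank   
Laptop     | NULL    
Monitor    | NULL    


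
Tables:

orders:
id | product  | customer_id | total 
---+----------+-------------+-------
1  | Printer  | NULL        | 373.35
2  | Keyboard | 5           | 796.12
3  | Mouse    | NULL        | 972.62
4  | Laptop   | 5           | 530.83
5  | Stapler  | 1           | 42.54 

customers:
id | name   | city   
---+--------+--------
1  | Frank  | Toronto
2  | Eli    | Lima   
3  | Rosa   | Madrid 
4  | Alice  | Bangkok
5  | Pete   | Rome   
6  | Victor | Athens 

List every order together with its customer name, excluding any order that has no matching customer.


INNER JOIN keeps only orders rows whose customer_id matches an id in customers. Walk through each order:
  - order 1 (Printer): customer_id=NULL, no match -> dropped
  - order 2 (Keyboard): customer_id=5 -> matches Pete
  - order 3 (Mouse): customer_id=NULL, no match -> dropped
  - order 4 (Laptop): customer_id=5 -> matches Pete
  - order 5 (Stapler): customer_id=1 -> matches Frank
So 2 of 5 rows are dropped.

SQL:
SELECT a.product, b.name AS customer
FROM orders a
INNER JOIN customers b ON a.customer_id = b.id

Result:
product  | customer
---------+---------
Keyboard | Pete    
Laptop   | Pete    
Stapler  | Frank   


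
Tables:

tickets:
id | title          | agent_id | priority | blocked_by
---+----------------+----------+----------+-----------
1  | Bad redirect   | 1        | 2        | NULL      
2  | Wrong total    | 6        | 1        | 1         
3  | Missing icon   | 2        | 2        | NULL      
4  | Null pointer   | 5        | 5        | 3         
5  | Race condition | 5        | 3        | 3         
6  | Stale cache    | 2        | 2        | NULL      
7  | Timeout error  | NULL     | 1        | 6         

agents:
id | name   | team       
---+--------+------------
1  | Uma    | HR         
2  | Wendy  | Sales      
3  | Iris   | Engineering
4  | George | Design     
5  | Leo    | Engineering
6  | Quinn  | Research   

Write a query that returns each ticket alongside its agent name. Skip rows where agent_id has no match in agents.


INNER JOIN keeps only tickets rows whose agent_id matches an id in agents. Walk through each ticket:
  - ticket 1 (Bad redirect): agent_id=1 -> matches Uma
  - ticket 2 (Wrong total): agent_id=6 -> matches Quinn
  - ticket 3 (Missing icon): agent_id=2 -> matches Wendy
  - ticket 4 (Null pointer): agent_id=5 -> matches Leo
  - ticket 5 (Race condition): agent_id=5 -> matches Leo
  - ticket 6 (Stale cache): agent_id=2 -> matches Wendy
  - ticket 7 (Timeout error): agent_id=NULL, no match -> dropped
So 1 of 7 rows is dropped.

SQL:
SELECT a.title, b.name AS agent
FROM tickets a
INNER JOIN agents b ON a.agent_id = b.id

Result:
title          | agent
---------------+------
Bad redirect   | Uma  
Wrong total    | Quinn
Missing icon   | Wendy
Null pointer   | Leo  
Race condition | Leo  
Stale cache    | Wendy


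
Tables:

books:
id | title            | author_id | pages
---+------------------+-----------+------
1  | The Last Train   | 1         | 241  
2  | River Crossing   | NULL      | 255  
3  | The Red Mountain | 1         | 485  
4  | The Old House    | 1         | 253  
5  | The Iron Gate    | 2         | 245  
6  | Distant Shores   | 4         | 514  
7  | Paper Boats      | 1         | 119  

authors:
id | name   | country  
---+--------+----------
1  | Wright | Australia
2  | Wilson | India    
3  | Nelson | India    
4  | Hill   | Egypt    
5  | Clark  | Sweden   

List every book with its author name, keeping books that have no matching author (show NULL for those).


LEFT JOIN keeps every row from books (the left table); where author_id has no match in authors, the author columns become NULL. Walk through each book:
  - book 1 (The Last Train): author_id=1 -> matches Wright
  - book 2 (River Crossing): author_id=NULL, no match -> kept with NULL
  - book 3 (The Red Mountain): author_id=1 -> matches Wright
  - book 4 (The Old House): author_id=1 -> matches Wright
  - book 5 (The Iron Gate): author_id=2 -> matches Wilson
  - book 6 (Distant Shores): author_id=4 -> matches Hill
  - book 7 (Paper Boats): author_id=1 -> matches Wright
All 7 rows appear; 1 has NULL author.

SQL:
SELECT a.title, b.name AS author
FROM books a
LEFT JOIN authors b ON a.author_id = b.id

Result:
title            | author
-----------------+-------
The Last Train   | Wright
River Crossing   | NULL  
The Red Mountain | Wright
The Old House    | Wright
The Iron Gate    | Wilson
Distant Shores   | Hill  
Paper Boats      | Wright


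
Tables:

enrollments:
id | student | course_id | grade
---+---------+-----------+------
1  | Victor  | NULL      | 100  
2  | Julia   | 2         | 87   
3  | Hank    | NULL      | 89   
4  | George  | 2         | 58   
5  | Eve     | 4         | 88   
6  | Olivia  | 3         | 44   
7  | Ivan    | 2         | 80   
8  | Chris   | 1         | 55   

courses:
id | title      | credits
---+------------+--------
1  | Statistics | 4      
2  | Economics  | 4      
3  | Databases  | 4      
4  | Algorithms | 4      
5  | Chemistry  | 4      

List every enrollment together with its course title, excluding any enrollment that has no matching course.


INNER JOIN keeps only enrollments rows whose course_id matches an id in courses. Walk through each enrollment:
  - enrollment 1 (Victor): course_id=NULL, no match -> dropped
  - enrollment 2 (Julia): course_id=2 -> matches Economics
  - enrollment 3 (Hank): course_id=NULL, no match -> dropped
  - enrollment 4 (George): course_id=2 -> matches Economics
  - enrollment 5 (Eve): course_id=4 -> matches Algorithms
  - enrollment 6 (Olivia): course_id=3 -> matches Databases
  - enrollment 7 (Ivan): course_id=2 -> matches Economics
  - enrollment 8 (Chris): course_id=1 -> matches Statistics
So 2 of 8 rows are dropped.

SQL:
SELECT a.student, b.title AS course
FROM enrollments a
INNER JOIN courses b ON a.course_id = b.id

Result:
student | course    
--------+-----------
Julia   | Economics 
George  | Economics 
Eve     | Algorithms
Olivia  | Databases 
Ivan    | Economics 
Chris   | Statistics


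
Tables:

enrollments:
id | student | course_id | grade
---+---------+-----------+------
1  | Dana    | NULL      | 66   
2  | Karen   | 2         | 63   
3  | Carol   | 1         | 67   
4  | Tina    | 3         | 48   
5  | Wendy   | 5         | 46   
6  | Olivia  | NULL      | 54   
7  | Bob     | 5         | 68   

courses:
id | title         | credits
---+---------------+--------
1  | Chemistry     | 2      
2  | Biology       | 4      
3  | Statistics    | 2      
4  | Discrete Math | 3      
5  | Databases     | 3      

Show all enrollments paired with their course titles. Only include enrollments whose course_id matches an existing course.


INNER JOIN keeps only enrollments rows whose course_id matches an id in courses. Walk through each enrollment:
  - enrollment 1 (Dana): course_id=NULL, no match -> dropped
  - enrollment 2 (Karen): course_id=2 -> matches Biology
  - enrollment 3 (Carol): course_id=1 -> matches Chemistry
  - enrollment 4 (Tina): course_id=3 -> matches Statistics
  - enrollment 5 (Wendy): course_id=5 -> matches Databases
  - enrollment 6 (Olivia): course_id=NULL, no match -> dropped
  - enrollment 7 (Bob): course_id=5 -> matches Databases
So 2 of 7 rows are dropped.

SQL:
SELECT a.student, b.title AS course
FROM enrollments a
INNER JOIN courses b ON a.course_id = b.id

Result:
student | course    
--------+-----------
Karen   | Biology   
Carol   | Chemistry 
Tina    | Statistics
Wendy   | Databases 
Bob     | Databases 


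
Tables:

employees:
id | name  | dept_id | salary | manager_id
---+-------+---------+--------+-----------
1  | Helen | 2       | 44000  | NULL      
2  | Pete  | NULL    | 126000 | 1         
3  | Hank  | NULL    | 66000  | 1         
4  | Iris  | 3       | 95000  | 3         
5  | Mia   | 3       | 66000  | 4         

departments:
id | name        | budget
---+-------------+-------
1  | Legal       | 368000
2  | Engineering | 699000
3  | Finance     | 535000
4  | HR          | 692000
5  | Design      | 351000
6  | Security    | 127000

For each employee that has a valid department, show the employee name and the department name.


INNER JOIN keeps only employees rows whose dept_id matches an id in departments. Walk through each employee:
  - employee 1 (Helen): dept_id=2 -> matches Engineering
  - employee 2 (Pete): dept_id=NULL, no match -> dropped
  - employee 3 (Hank): dept_id=NULL, no match -> dropped
  - employee 4 (Iris): dept_id=3 -> matches Finance
  - employee 5 (Mia): dept_id=3 -> matches Finance
So 2 of 5 rows are dropped.

SQL:
SELECT a.name, b.name AS department
FROM employees a
INNER JOIN departments b ON a.dept_id = b.id

Result:
name  | department 
------+------------
Helen | Engineering
Iris  | Finance    
Mia   | Finance    
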